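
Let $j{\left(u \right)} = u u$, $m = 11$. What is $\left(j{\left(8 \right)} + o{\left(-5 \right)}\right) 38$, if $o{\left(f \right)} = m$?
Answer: $2850$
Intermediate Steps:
$o{\left(f \right)} = 11$
$j{\left(u \right)} = u^{2}$
$\left(j{\left(8 \right)} + o{\left(-5 \right)}\right) 38 = \left(8^{2} + 11\right) 38 = \left(64 + 11\right) 38 = 75 \cdot 38 = 2850$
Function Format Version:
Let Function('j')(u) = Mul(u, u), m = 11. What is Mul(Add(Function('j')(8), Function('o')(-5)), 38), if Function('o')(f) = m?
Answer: 2850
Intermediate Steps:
Function('o')(f) = 11
Function('j')(u) = Pow(u, 2)
Mul(Add(Function('j')(8), Function('o')(-5)), 38) = Mul(Add(Pow(8, 2), 11), 38) = Mul(Add(64, 11), 38) = Mul(75, 38) = 2850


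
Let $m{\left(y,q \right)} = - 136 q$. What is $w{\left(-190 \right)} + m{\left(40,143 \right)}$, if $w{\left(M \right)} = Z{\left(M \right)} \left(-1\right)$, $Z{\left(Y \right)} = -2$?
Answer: $-19446$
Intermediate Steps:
$w{\left(M \right)} = 2$ ($w{\left(M \right)} = \left(-2\right) \left(-1\right) = 2$)
$w{\left(-190 \right)} + m{\left(40,143 \right)} = 2 - 19448 = -19446$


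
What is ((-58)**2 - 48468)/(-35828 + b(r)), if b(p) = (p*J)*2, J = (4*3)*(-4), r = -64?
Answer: 11276/7421 ≈ 1.5195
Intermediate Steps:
J = -48 (J = 12*(-4) = -48)
b(p) = -96*p (b(p) = (p*(-48))*2 = -48*p*2 = -96*p)
((-58)**2 - 48468)/(-35828 + b(r)) = ((-58)**2 - 48468)/(-35828 - 96*(-64)) = (3364 - 48468)/(-35828 + 6144) = -45104/(-29684) = -45104*(-1/29684) = 11276/7421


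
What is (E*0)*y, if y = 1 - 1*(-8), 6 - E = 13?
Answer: 0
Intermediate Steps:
E = -7 (E = 6 - 1*13 = 6 - 13 = -7)
y = 9 (y = 1 + 8 = 9)
(E*0)*y = -7*0*9 = 0*9 = 0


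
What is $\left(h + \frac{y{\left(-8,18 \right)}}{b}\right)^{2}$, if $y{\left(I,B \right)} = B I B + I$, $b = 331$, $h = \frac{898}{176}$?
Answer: $\frac{6428992761}{848440384} \approx 7.5774$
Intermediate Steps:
$h = \frac{449}{88}$ ($h = 898 \cdot \frac{1}{176} = \frac{449}{88} \approx 5.1023$)
$y{\left(I,B \right)} = I + I B^{2}$ ($y{\left(I,B \right)} = I B^{2} + I = I + I B^{2}$)
$\left(h + \frac{y{\left(-8,18 \right)}}{b}\right)^{2} = \left(\frac{449}{88} + \frac{\left(-8\right) \left(1 + 18^{2}\right)}{331}\right)^{2} = \left(\frac{449}{88} + - 8 \left(1 + 324\right) \frac{1}{331}\right)^{2} = \left(\frac{449}{88} + \left(-8\right) 325 \cdot \frac{1}{331}\right)^{2} = \left(\frac{449}{88} - \frac{2600}{331}\right)^{2} = \left(- \frac{80181}{29128}\right)^{2} = \frac{6428992761}{848440384}$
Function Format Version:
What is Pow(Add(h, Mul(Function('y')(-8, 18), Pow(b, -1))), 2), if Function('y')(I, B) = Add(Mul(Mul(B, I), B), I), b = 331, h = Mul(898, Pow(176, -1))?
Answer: Rational(6428992761, 848440384) ≈ 7.5774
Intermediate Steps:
h = Rational(449, 88) (h = Mul(898, Rational(1, 176)) = Rational(449, 88) ≈ 5.1023)
Function('y')(I, B) = Add(I, Mul(I, Pow(B, 2))) (Function('y')(I, B) = Add(Mul(I, Pow(B, 2)), I) = Add(I, Mul(I, Pow(B, 2))))
Pow(Add(h, Mul(Function('y')(-8, 18), Pow(b, -1))), 2) = Pow(Add(Rational(449, 88), Mul(Mul(-8, Add(1, Pow(18, 2))), Pow(331, -1))), 2) = Pow(Add(Rational(449, 88), Mul(Mul(-8, Add(1, 324)), Rational(1, 331))), 2) = Pow(Add(Rational(449, 88), Mul(Mul(-8, 325), Rational(1, 331))), 2) = Pow(Add(Rational(449, 88), Mul(-2600, Rational(1, 331))), 2) = Pow(Add(Rational(449, 88), Rational(-2600, 331)), 2) = Pow(Rational(-80181, 29128), 2) = Rational(6428992761, 848440384)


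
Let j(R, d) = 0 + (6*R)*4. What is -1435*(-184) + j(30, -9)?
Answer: 264760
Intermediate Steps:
j(R, d) = 24*R (j(R, d) = 0 + 24*R = 24*R)
-1435*(-184) + j(30, -9) = -1435*(-184) + 24*30 = 264040 + 720 = 264760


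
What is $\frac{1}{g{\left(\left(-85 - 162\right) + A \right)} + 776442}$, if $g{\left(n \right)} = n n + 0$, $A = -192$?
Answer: $\frac{1}{969163} \approx 1.0318 \cdot 10^{-6}$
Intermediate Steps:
$g{\left(n \right)} = n^{2}$ ($g{\left(n \right)} = n^{2} + 0 = n^{2}$)
$\frac{1}{g{\left(\left(-85 - 162\right) + A \right)} + 776442} = \frac{1}{\left(\left(-85 - 162\right) - 192\right)^{2} + 776442} = \frac{1}{\left(-247 - 192\right)^{2} + 776442} = \frac{1}{\left(-439\right)^{2} + 776442} = \frac{1}{192721 + 776442} = \frac{1}{969163}$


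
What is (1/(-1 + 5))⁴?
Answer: 1/256 ≈ 0.0039063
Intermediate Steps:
(1/(-1 + 5))⁴ = (1/4)⁴ = (¼)⁴ = 1/256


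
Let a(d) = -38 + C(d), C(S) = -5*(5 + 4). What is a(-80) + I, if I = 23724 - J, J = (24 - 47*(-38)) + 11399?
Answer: 10432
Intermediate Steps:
C(S) = -45 (C(S) = -5*9 = -45)
J = 13209 (J = (24 + 1786) + 11399 = 1810 + 11399 = 13209)
I = 10515 (I = 23724 - 1*13209 = 23724 - 13209 = 10515)
a(d) = -83 (a(d) = -38 - 45 = -83)
a(-80) + I = -83 + 10515 = 10432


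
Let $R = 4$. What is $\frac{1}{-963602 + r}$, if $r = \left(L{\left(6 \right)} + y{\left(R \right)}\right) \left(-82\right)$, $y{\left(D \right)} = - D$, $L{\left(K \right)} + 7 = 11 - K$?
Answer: $- \frac{1}{963110} \approx -1.0383 \cdot 10^{-6}$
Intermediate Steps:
$L{\left(K \right)} = 4 - K$ ($L{\left(K \right)} = -7 - \left(-11 + K\right) = 4 - K$)
$r = 492$ ($r = \left(\left(4 - 6\right) - 4\right) \left(-82\right) = \left(-2 - 4\right) \left(-82\right) = \left(-6\right) \left(-82\right) = 492$)
$\frac{1}{-963602 + r} = \frac{1}{-963602 + 492} = \frac{1}{-963110} = - \frac{1}{963110}$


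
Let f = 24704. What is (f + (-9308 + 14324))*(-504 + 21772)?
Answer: 632084960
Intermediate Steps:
(f + (-9308 + 14324))*(-504 + 21772) = (24704 + (-9308 + 14324))*(-504 + 21772) = (24704 + 5016)*21268 = 29720*21268 = 632084960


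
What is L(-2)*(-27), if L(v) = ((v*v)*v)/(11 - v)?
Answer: 216/13 ≈ 16.615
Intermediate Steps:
L(v) = v³/(11 - v) (L(v) = (v²*v)/(11 - v) = v³/(11 - v))
L(-2)*(-27) = -1*(-2)³/(-11 - 2)*(-27) = -1*(-8)/(-13)*(-27) = -1*(-8)*(-1/13)*(-27) = -8/13*(-27) = 216/13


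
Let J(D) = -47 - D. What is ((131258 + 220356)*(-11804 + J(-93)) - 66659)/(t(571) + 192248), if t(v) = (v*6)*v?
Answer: -4134344071/2148494 ≈ -1924.3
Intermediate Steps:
t(v) = 6*v² (t(v) = (6*v)*v = 6*v²)
((131258 + 220356)*(-11804 + J(-93)) - 66659)/(t(571) + 192248) = ((131258 + 220356)*(-11804 + (-47 - 1*(-93))) - 66659)/(6*571² + 192248) = (351614*(-11804 + (-47 + 93)) - 66659)/(6*326041 + 192248) = (351614*(-11804 + 46) - 66659)/(1956246 + 192248) = (351614*(-11758) - 66659)/2148494 = (-4134277412 - 66659)*(1/2148494) = -4134344071*1/2148494 = -4134344071/2148494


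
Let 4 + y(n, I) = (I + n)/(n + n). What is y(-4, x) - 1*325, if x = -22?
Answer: -1303/4 ≈ -325.75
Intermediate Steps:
y(n, I) = -4 + (I + n)/(2*n) (y(n, I) = -4 + (I + n)/(n + n) = -4 + (I + n)/((2*n)) = -4 + (I + n)*(1/(2*n)) = -4 + (I + n)/(2*n))
y(-4, x) - 1*325 = (1/2)*(-22 - 7*(-4))/(-4) - 1*325 = (1/2)*(-1/4)*(-22 + 28) - 325 = (1/2)*(-1/4)*6 - 325 = -3/4 - 325 = -1303/4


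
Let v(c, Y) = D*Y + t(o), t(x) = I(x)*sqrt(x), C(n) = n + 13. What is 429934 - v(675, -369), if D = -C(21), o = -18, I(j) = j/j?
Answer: 417388 - 3*I*sqrt(2) ≈ 4.1739e+5 - 4.2426*I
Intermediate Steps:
C(n) = 13 + n
I(j) = 1
t(x) = sqrt(x) (t(x) = 1*sqrt(x) = sqrt(x))
D = -34 (D = -(13 + 21) = -1*34 = -34)
v(c, Y) = -34*Y + 3*I*sqrt(2) (v(c, Y) = -34*Y + sqrt(-18) = -34*Y + 3*I*sqrt(2))
429934 - v(675, -369) = 429934 - (-34*(-369) + 3*I*sqrt(2)) = 429934 - (12546 + 3*I*sqrt(2)) = 429934 + (-12546 - 3*I*sqrt(2)) = 417388 - 3*I*sqrt(2)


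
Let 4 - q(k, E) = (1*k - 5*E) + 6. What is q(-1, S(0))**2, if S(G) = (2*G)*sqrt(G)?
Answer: 1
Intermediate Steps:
S(G) = 2*G**(3/2)
q(k, E) = -2 - k + 5*E (q(k, E) = 4 - ((1*k - 5*E) + 6) = 4 - ((k - 5*E) + 6) = 4 - (6 + k - 5*E) = 4 + (-6 - k + 5*E) = -2 - k + 5*E)
q(-1, S(0))**2 = (-2 - 1*(-1) + 5*(2*0**(3/2)))**2 = (-2 + 1 + 5*(2*0))**2 = (-2 + 1 + 5*0)**2 = (-2 + 1 + 0)**2 = (-1)**2 = 1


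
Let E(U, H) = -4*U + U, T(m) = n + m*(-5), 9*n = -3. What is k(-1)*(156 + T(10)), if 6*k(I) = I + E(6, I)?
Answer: -6023/18 ≈ -334.61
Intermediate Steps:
n = -⅓ (n = (⅑)*(-3) = -⅓ ≈ -0.33333)
T(m) = -⅓ - 5*m (T(m) = -⅓ + m*(-5) = -⅓ - 5*m)
E(U, H) = -3*U
k(I) = -3 + I/6 (k(I) = (I - 3*6)/6 = (I - 18)/6 = (-18 + I)/6 = -3 + I/6)
k(-1)*(156 + T(10)) = (-3 + (⅙)*(-1))*(156 + (-⅓ - 5*10)) = (-3 - ⅙)*(156 + (-⅓ - 50)) = -19*(156 - 151/3)/6 = -19/6*317/3 = -6023/18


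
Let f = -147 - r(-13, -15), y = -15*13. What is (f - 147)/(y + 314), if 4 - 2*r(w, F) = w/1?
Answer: -605/238 ≈ -2.5420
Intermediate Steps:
r(w, F) = 2 - w/2 (r(w, F) = 2 - w/(2*1) = 2 - w/2)
y = -195
f = -311/2 (f = -147 - (2 - ½*(-13)) = -147 - (2 + 13/2) = -147 - 1*17/2 = -147 - 17/2 = -311/2 ≈ -155.50)
(f - 147)/(y + 314) = (-311/2 - 147)/(-195 + 314) = -605/2/119 = -605/2*1/119 = -605/238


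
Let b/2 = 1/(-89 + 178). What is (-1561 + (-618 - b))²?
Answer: 37610008489/7921 ≈ 4.7481e+6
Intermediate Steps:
b = 2/89 (b = 2/(-89 + 178) = 2/89 ≈ 0.022472)
(-1561 + (-618 - b))² = (-1561 + (-618 - 1*2/89))² = (-1561 + (-618 - 2/89))² = (-1561 - 55004/89)² = (-193933/89)² = 37610008489/7921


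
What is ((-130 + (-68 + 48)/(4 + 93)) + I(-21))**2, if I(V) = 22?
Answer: 110166016/9409 ≈ 11709.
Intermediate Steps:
((-130 + (-68 + 48)/(4 + 93)) + I(-21))**2 = ((-130 + (-68 + 48)/(4 + 93)) + 22)**2 = ((-130 - 20/97) + 22)**2 = (-12630/97 + 22)**2 = (-10496/97)**2 = 110166016/9409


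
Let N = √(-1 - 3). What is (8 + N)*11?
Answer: 88 + 22*I ≈ 88.0 + 22.0*I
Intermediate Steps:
N = 2*I (N = √(-4) = 2*I ≈ 2.0*I)
(8 + N)*11 = (8 + 2*I)*11 = 88 + 22*I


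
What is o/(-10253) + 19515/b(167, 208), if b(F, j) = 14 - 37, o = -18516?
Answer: -199661427/235819 ≈ -846.67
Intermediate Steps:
b(F, j) = -23
o/(-10253) + 19515/b(167, 208) = -18516/(-10253) + 19515/(-23) = -18516*(-1/10253) + 19515*(-1/23) = 18516/10253 - 19515/23 = -199661427/235819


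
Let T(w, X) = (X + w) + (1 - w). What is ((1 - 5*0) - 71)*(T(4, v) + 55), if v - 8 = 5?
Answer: -4830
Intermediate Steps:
v = 13 (v = 8 + 5 = 13)
T(w, X) = 1 + X
((1 - 5*0) - 71)*(T(4, v) + 55) = ((1 - 5*0) - 71)*((1 + 13) + 55) = ((1 + 0) - 71)*(14 + 55) = (1 - 71)*69 = -70*69 = -4830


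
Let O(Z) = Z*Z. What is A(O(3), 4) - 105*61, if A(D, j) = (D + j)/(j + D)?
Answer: -6404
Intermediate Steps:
O(Z) = Z²
A(D, j) = 1 (A(D, j) = (D + j)/(D + j) = 1)
A(O(3), 4) - 105*61 = 1 - 105*61 = 1 - 6405 = -6404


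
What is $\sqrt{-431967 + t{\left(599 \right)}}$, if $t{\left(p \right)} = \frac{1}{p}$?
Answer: $\frac{2 i \sqrt{38747547742}}{599} \approx 657.24 i$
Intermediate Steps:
$\sqrt{-431967 + t{\left(599 \right)}} = \sqrt{-431967 + \frac{1}{599}} = \sqrt{- \frac{258748232}{599}} = \frac{2 i \sqrt{38747547742}}{599}$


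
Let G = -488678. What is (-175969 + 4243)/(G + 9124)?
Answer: 85863/239777 ≈ 0.35810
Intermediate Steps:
(-175969 + 4243)/(G + 9124) = (-175969 + 4243)/(-488678 + 9124) = -171726/(-479554) = -171726*(-1/479554) = 85863/239777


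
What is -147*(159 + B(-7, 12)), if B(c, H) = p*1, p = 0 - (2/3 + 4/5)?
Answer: -115787/5 ≈ -23157.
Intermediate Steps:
p = -22/15 (p = 0 - (2*(1/3) + 4*(1/5)) = 0 - (2/3 + 4/5) = 0 - 1*22/15 = 0 - 22/15 = -22/15 ≈ -1.4667)
B(c, H) = -22/15 (B(c, H) = -22/15*1 = -22/15)
-147*(159 + B(-7, 12)) = -147*(159 - 22/15) = -147*2363/15 = -115787/5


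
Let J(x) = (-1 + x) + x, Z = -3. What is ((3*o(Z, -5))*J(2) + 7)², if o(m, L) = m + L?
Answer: 4225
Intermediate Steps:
J(x) = -1 + 2*x
o(m, L) = L + m
((3*o(Z, -5))*J(2) + 7)² = ((3*(-5 - 3))*(-1 + 2*2) + 7)² = ((3*(-8))*(-1 + 4) + 7)² = (-24*3 + 7)² = (-72 + 7)² = (-65)² = 4225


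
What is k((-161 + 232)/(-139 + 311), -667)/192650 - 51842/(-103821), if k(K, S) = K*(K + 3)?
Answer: 295470423647017/591713005389600 ≈ 0.49935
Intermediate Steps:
k(K, S) = K*(3 + K)
k((-161 + 232)/(-139 + 311), -667)/192650 - 51842/(-103821) = (((-161 + 232)/(-139 + 311))*(3 + (-161 + 232)/(-139 + 311)))/192650 - 51842/(-103821) = ((71/172)*(3 + 71/172))*(1/192650) - 51842*(-1/103821) = ((71*(1/172))*(3 + 71*(1/172)))*(1/192650) + 51842/103821 = (71*(3 + 71/172)/172)*(1/192650) + 51842/103821 = ((71/172)*(587/172))*(1/192650) + 51842/103821 = (41677/29584)*(1/192650) + 51842/103821 = 41677/5699357600 + 51842/103821 = 295470423647017/591713005389600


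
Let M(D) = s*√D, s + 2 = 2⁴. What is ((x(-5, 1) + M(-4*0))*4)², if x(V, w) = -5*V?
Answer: 10000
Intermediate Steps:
s = 14 (s = -2 + 2⁴ = -2 + 16 = 14)
M(D) = 14*√D
((x(-5, 1) + M(-4*0))*4)² = ((-5*(-5) + 14*√(-4*0))*4)² = ((25 + 14*√0)*4)² = ((25 + 14*0)*4)² = ((25 + 0)*4)² = (25*4)² = 100² = 10000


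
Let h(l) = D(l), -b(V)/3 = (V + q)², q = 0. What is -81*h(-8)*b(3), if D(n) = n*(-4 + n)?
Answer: 209952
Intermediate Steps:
b(V) = -3*V² (b(V) = -3*(V + 0)² = -3*V²)
h(l) = l*(-4 + l)
-81*h(-8)*b(3) = -81*(-8*(-4 - 8))*(-3*3²) = -81*(-8*(-12))*(-3*9) = -7776*(-27) = -81*(-2592) = 209952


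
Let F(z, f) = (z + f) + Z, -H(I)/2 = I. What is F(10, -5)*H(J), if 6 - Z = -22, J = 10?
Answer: -660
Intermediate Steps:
Z = 28 (Z = 6 - 1*(-22) = 6 + 22 = 28)
H(I) = -2*I
F(z, f) = 28 + f + z (F(z, f) = (z + f) + 28 = (f + z) + 28 = 28 + f + z)
F(10, -5)*H(J) = (28 - 5 + 10)*(-2*10) = 33*(-20) = -660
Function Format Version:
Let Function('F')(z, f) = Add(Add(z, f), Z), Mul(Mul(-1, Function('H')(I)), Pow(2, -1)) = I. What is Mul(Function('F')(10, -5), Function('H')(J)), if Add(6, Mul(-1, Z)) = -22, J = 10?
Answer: -660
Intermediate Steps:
Z = 28 (Z = Add(6, Mul(-1, -22)) = Add(6, 22) = 28)
Function('H')(I) = Mul(-2, I)
Function('F')(z, f) = Add(28, f, z) (Function('F')(z, f) = Add(Add(z, f), 28) = Add(Add(f, z), 28) = Add(28, f, z))
Mul(Function('F')(10, -5), Function('H')(J)) = Mul(Add(28, -5, 10), Mul(-2, 10)) = Mul(33, -20) = -660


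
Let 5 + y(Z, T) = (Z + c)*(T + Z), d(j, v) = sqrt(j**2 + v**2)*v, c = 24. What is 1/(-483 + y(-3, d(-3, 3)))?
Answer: -551/232159 - 189*sqrt(2)/232159 ≈ -0.0035247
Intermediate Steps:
d(j, v) = v*sqrt(j**2 + v**2)
y(Z, T) = -5 + (24 + Z)*(T + Z) (y(Z, T) = -5 + (Z + 24)*(T + Z) = -5 + (24 + Z)*(T + Z))
1/(-483 + y(-3, d(-3, 3))) = 1/(-483 + (-5 + (-3)**2 + 24*(3*sqrt((-3)**2 + 3**2)) + 24*(-3) + (3*sqrt((-3)**2 + 3**2))*(-3))) = 1/(-483 + (-5 + 9 + 24*(3*sqrt(9 + 9)) - 72 + (3*sqrt(9 + 9))*(-3))) = 1/(-483 + (-5 + 9 + 24*(3*sqrt(18)) - 72 + (3*sqrt(18))*(-3))) = 1/(-483 + (-5 + 9 + 24*(3*(3*sqrt(2))) - 72 + (3*(3*sqrt(2)))*(-3))) = 1/(-483 + (-5 + 9 + 24*(9*sqrt(2)) - 72 + (9*sqrt(2))*(-3))) = 1/(-483 + (-5 + 9 + 216*sqrt(2) - 72 - 27*sqrt(2))) = 1/(-483 + (-68 + 189*sqrt(2))) = 1/(-551 + 189*sqrt(2))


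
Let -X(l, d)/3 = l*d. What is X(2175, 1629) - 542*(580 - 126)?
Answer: -10875293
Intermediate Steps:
X(l, d) = -3*d*l (X(l, d) = -3*l*d = -3*d*l)
X(2175, 1629) - 542*(580 - 126) = -3*1629*2175 - 542*(580 - 126) = -10629225 - 542*454 = -10629225 - 246068 = -10875293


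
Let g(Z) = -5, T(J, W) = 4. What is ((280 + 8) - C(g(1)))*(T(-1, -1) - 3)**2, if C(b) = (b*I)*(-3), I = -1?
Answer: 303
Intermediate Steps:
C(b) = 3*b (C(b) = (b*(-1))*(-3) = -b*(-3) = 3*b)
((280 + 8) - C(g(1)))*(T(-1, -1) - 3)**2 = ((280 + 8) - 3*(-5))*(4 - 3)**2 = (288 - 1*(-15))*1**2 = (288 + 15)*1 = 303*1 = 303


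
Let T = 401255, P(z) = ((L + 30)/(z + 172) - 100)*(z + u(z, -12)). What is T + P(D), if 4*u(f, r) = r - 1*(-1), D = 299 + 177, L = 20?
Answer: 152913535/432 ≈ 3.5397e+5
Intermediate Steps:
D = 476
u(f, r) = ¼ + r/4 (u(f, r) = (r - 1*(-1))/4 = (r + 1)/4 = (1 + r)/4 = ¼ + r/4)
P(z) = (-100 + 50/(172 + z))*(-11/4 + z) (P(z) = ((20 + 30)/(z + 172) - 100)*(z + (¼ + (¼)*(-12))) = (50/(172 + z) - 100)*(z + (¼ - 3)) = (-100 + 50/(172 + z))*(z - 11/4) = (-100 + 50/(172 + z))*(-11/4 + z))
T + P(D) = 401255 + 25*(3773 - 1350*476 - 8*476²)/(2*(172 + 476)) = 401255 + (25/2)*(3773 - 642600 - 8*226576)/648 = 401255 + (25/2)*(1/648)*(3773 - 642600 - 1812608) = 401255 + (25/2)*(1/648)*(-2451435) = 401255 - 20428625/432 = 152913535/432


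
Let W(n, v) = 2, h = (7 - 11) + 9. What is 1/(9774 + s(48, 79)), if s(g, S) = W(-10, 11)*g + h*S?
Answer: 1/10265 ≈ 9.7418e-5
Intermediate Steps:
h = 5 (h = -4 + 9 = 5)
s(g, S) = 2*g + 5*S
1/(9774 + s(48, 79)) = 1/(9774 + (2*48 + 5*79)) = 1/(9774 + (96 + 395)) = 1/(9774 + 491) = 1/10265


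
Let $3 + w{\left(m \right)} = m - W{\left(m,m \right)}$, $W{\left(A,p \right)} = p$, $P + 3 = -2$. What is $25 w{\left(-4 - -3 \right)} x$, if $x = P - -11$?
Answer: $-450$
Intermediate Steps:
$P = -5$ ($P = -3 - 2 = -5$)
$x = 6$ ($x = -5 - -11 = -5 + 11 = 6$)
$w{\left(m \right)} = -3$ ($w{\left(m \right)} = -3 + \left(m - m\right) = -3 + 0 = -3$)
$25 w{\left(-4 - -3 \right)} x = 25 \left(-3\right) 6 = \left(-75\right) 6 = -450$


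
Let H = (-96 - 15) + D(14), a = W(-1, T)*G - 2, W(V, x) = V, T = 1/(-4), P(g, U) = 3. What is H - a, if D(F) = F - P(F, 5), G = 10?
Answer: -88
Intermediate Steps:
T = -¼ ≈ -0.25000
D(F) = -3 + F (D(F) = F - 1*3 = F - 3 = -3 + F)
a = -12 (a = -1*10 - 2 = -10 - 2 = -12)
H = -100 (H = (-96 - 15) + (-3 + 14) = -111 + 11 = -100)
H - a = -100 - 1*(-12) = -100 + 12 = -88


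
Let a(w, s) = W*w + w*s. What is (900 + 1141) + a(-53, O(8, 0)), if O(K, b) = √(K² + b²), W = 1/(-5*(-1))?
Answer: 8032/5 ≈ 1606.4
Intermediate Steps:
W = ⅕ (W = 1/5 = ⅕ ≈ 0.20000)
a(w, s) = w/5 + s*w (a(w, s) = w/5 + w*s = w/5 + s*w)
(900 + 1141) + a(-53, O(8, 0)) = (900 + 1141) - 53*(⅕ + √(8² + 0²)) = 2041 - 53*(⅕ + √(64 + 0)) = 2041 - 53*(⅕ + √64) = 2041 - 53*(⅕ + 8) = 2041 - 53*41/5 = 2041 - 2173/5 = 8032/5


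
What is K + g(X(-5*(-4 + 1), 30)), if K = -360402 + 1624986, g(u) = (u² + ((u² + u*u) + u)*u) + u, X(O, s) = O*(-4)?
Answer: 839724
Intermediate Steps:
X(O, s) = -4*O
g(u) = u + u² + u*(u + 2*u²) (g(u) = (u² + ((u² + u²) + u)*u) + u = (u² + (2*u² + u)*u) + u = (u² + (u + 2*u²)*u) + u = (u² + u*(u + 2*u²)) + u = u + u² + u*(u + 2*u²))
K = 1264584
K + g(X(-5*(-4 + 1), 30)) = 1264584 + (-(-20)*(-4 + 1))*(1 + 2*(-(-20)*(-4 + 1)) + 2*(-(-20)*(-4 + 1))²) = 1264584 + (-(-20)*(-3))*(1 + 2*(-(-20)*(-3)) + 2*(-(-20)*(-3))²) = 1264584 + (-4*15)*(1 + 2*(-4*15) + 2*(-4*15)²) = 1264584 - 60*(1 + 2*(-60) + 2*(-60)²) = 1264584 - 60*(1 - 120 + 2*3600) = 1264584 - 60*(1 - 120 + 7200) = 1264584 - 60*7081 = 1264584 - 424860 = 839724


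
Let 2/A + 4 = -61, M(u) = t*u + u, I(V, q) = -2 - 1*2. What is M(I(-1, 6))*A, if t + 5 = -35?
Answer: -24/5 ≈ -4.8000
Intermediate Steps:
t = -40 (t = -5 - 35 = -40)
I(V, q) = -4 (I(V, q) = -2 - 2 = -4)
M(u) = -39*u (M(u) = -40*u + u = -39*u)
A = -2/65 (A = 2/(-4 - 61) = 2/(-65) = 2*(-1/65) = -2/65 ≈ -0.030769)
M(I(-1, 6))*A = -39*(-4)*(-2/65) = 156*(-2/65) = -24/5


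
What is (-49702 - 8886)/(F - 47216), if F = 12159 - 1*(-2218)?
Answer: 58588/32839 ≈ 1.7841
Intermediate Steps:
F = 14377 (F = 12159 + 2218 = 14377)
(-49702 - 8886)/(F - 47216) = (-49702 - 8886)/(14377 - 47216) = -58588/(-32839) = -58588*(-1/32839) = 58588/32839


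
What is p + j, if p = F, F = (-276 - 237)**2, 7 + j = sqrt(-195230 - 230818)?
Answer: 263162 + 8*I*sqrt(6657) ≈ 2.6316e+5 + 652.72*I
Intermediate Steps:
j = -7 + 8*I*sqrt(6657) (j = -7 + sqrt(-195230 - 230818) = -7 + sqrt(-426048) = -7 + 8*I*sqrt(6657) ≈ -7.0 + 652.72*I)
F = 263169 (F = (-513)**2 = 263169)
p = 263169
p + j = 263169 + (-7 + 8*I*sqrt(6657)) = 263162 + 8*I*sqrt(6657)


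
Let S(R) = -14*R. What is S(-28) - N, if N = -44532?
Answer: 44924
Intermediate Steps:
S(-28) - N = -14*(-28) - 1*(-44532) = 392 + 44532 = 44924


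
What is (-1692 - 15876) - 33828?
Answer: -51396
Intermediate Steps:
(-1692 - 15876) - 33828 = -17568 - 33828 = -51396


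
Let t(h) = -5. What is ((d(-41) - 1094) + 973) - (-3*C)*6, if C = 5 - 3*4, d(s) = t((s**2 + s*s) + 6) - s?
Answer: -211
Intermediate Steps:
d(s) = -5 - s
C = -7 (C = 5 - 12 = -7)
((d(-41) - 1094) + 973) - (-3*C)*6 = (((-5 - 1*(-41)) - 1094) + 973) - (-3*(-7))*6 = (((-5 + 41) - 1094) + 973) - 21*6 = ((36 - 1094) + 973) - 1*126 = (-1058 + 973) - 126 = -85 - 126 = -211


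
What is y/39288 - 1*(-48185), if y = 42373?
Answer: 1893134653/39288 ≈ 48186.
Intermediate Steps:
y/39288 - 1*(-48185) = 42373/39288 - 1*(-48185) = 42373*(1/39288) + 48185 = 42373/39288 + 48185 = 1893134653/39288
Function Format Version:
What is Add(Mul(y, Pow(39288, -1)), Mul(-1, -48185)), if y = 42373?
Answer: Rational(1893134653, 39288) ≈ 48186.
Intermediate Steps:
Add(Mul(y, Pow(39288, -1)), Mul(-1, -48185)) = Add(Mul(42373, Pow(39288, -1)), Mul(-1, -48185)) = Add(Mul(42373, Rational(1, 39288)), 48185) = Add(Rational(42373, 39288), 48185) = Rational(1893134653, 39288)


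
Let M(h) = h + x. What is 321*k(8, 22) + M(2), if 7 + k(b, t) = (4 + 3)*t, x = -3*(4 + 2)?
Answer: 47171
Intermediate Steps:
x = -18 (x = -3*6 = -18)
M(h) = -18 + h (M(h) = h - 18 = -18 + h)
k(b, t) = -7 + 7*t (k(b, t) = -7 + (4 + 3)*t = -7 + 7*t)
321*k(8, 22) + M(2) = 321*(-7 + 7*22) + (-18 + 2) = 321*(-7 + 154) - 16 = 321*147 - 16 = 47187 - 16 = 47171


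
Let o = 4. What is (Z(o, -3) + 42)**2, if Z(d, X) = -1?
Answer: 1681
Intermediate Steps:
(Z(o, -3) + 42)**2 = (-1 + 42)**2 = 41**2 = 1681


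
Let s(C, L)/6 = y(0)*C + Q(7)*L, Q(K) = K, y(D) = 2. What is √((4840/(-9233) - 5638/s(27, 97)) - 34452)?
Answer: I*√14202779210369322657/20303367 ≈ 185.62*I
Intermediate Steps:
s(C, L) = 12*C + 42*L (s(C, L) = 6*(2*C + 7*L) = 12*C + 42*L)
√((4840/(-9233) - 5638/s(27, 97)) - 34452) = √((4840/(-9233) - 5638/(12*27 + 42*97)) - 34452) = √((4840*(-1/9233) - 5638/(324 + 4074)) - 34452) = √((-4840/9233 - 5638/4398) - 34452) = √((-4840/9233 - 5638*1/4398) - 34452) = √((-4840/9233 - 2819/2199) - 34452) = √(-36670987/20303367 - 34452) = √(-699528270871/20303367) = I*√14202779210369322657/20303367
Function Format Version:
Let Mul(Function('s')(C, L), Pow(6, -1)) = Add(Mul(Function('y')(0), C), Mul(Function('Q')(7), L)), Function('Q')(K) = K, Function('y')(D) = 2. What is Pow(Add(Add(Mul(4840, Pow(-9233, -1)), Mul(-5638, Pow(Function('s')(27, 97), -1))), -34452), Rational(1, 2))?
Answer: Mul(Rational(1, 20303367), I, Pow(14202779210369322657, Rational(1, 2))) ≈ Mul(185.62, I)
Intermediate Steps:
Function('s')(C, L) = Add(Mul(12, C), Mul(42, L)) (Function('s')(C, L) = Mul(6, Add(Mul(2, C), Mul(7, L))) = Add(Mul(12, C), Mul(42, L)))
Pow(Add(Add(Mul(4840, Pow(-9233, -1)), Mul(-5638, Pow(Function('s')(27, 97), -1))), -34452), Rational(1, 2)) = Pow(Add(Add(Mul(4840, Pow(-9233, -1)), Mul(-5638, Pow(Add(Mul(12, 27), Mul(42, 97)), -1))), -34452), Rational(1, 2)) = Pow(Add(Add(Mul(4840, Rational(-1, 9233)), Mul(-5638, Pow(Add(324, 4074), -1))), -34452), Rational(1, 2)) = Pow(Add(Add(Rational(-4840, 9233), Mul(-5638, Pow(4398, -1))), -34452), Rational(1, 2)) = Pow(Add(Add(Rational(-4840, 9233), Mul(-5638, Rational(1, 4398))), -34452), Rational(1, 2)) = Pow(Add(Add(Rational(-4840, 9233), Rational(-2819, 2199)), -34452), Rational(1, 2)) = Pow(Add(Rational(-36670987, 20303367), -34452), Rational(1, 2)) = Pow(Rational(-699528270871, 20303367), Rational(1, 2)) = Mul(Rational(1, 20303367), I, Pow(14202779210369322657, Rational(1, 2)))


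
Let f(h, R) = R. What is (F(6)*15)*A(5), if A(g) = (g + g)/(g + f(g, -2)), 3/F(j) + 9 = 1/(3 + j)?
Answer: -135/8 ≈ -16.875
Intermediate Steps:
F(j) = 3/(-9 + 1/(3 + j))
A(g) = 2*g/(-2 + g) (A(g) = (g + g)/(g - 2) = (2*g)/(-2 + g) = 2*g/(-2 + g))
(F(6)*15)*A(5) = ((3*(-3 - 1*6)/(26 + 9*6))*15)*(2*5/(-2 + 5)) = ((3*(-3 - 6)/(26 + 54))*15)*(2*5/3) = ((3*(-9)/80)*15)*(2*5*(1/3)) = ((3*(1/80)*(-9))*15)*(10/3) = -27/80*15*(10/3) = -81/16*10/3 = -135/8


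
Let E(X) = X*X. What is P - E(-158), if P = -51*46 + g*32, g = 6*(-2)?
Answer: -27694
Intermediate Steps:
g = -12
E(X) = X²
P = -2730 (P = -51*46 - 12*32 = -2346 - 384 = -2730)
P - E(-158) = -2730 - 1*(-158)² = -2730 - 1*24964 = -2730 - 24964 = -27694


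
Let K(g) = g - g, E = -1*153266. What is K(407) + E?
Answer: -153266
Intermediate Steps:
E = -153266
K(g) = 0
K(407) + E = 0 - 153266 = -153266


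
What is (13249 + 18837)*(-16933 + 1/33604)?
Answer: -9128732206833/16802 ≈ -5.4331e+8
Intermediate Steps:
(13249 + 18837)*(-16933 + 1/33604) = 32086*(-16933 + 1/33604) = 32086*(-569016531/33604) = -9128732206833/16802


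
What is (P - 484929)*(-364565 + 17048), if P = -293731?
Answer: 270597587220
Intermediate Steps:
(P - 484929)*(-364565 + 17048) = (-293731 - 484929)*(-364565 + 17048) = -778660*(-347517) = 270597587220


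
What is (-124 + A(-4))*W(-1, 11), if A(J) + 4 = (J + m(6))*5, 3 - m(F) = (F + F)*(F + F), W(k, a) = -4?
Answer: 3412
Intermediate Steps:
m(F) = 3 - 4*F**2 (m(F) = 3 - (F + F)*(F + F) = 3 - 2*F*2*F = 3 - 4*F**2)
A(J) = -709 + 5*J (A(J) = -4 + (J + (3 - 4*6**2))*5 = -4 + (J + (3 - 4*36))*5 = -4 + (J + (3 - 144))*5 = -4 + (J - 141)*5 = -4 + (-141 + J)*5 = -4 + (-705 + 5*J) = -709 + 5*J)
(-124 + A(-4))*W(-1, 11) = (-124 + (-709 + 5*(-4)))*(-4) = (-124 + (-709 - 20))*(-4) = (-124 - 729)*(-4) = -853*(-4) = 3412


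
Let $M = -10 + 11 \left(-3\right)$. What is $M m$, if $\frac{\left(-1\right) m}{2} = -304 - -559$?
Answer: $21930$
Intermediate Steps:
$M = -43$ ($M = -10 - 33 = -43$)
$m = -510$ ($m = - 2 \left(-304 - -559\right) = - 2 \left(-304 + 559\right) = \left(-2\right) 255 = -510$)
$M m = \left(-43\right) \left(-510\right) = 21930$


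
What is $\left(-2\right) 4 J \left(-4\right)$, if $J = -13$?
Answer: $-416$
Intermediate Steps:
$\left(-2\right) 4 J \left(-4\right) = \left(-2\right) 4 \left(-13\right) \left(-4\right) = \left(-8\right) \left(-13\right) \left(-4\right) = 104 \left(-4\right) = -416$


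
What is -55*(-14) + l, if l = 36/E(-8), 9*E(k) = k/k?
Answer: 1094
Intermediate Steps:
E(k) = 1/9 (E(k) = (k/k)/9 = (1/9)*1 = 1/9)
l = 324 (l = 36/(1/9) = 36*9 = 324)
-55*(-14) + l = -55*(-14) + 324 = 770 + 324 = 1094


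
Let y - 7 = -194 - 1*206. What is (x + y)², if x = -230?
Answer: 388129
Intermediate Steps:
y = -393 (y = 7 + (-194 - 1*206) = 7 + (-194 - 206) = 7 - 400 = -393)
(x + y)² = (-230 - 393)² = (-623)² = 388129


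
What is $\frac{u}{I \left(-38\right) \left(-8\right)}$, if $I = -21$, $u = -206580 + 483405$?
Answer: $- \frac{92275}{2128} \approx -43.362$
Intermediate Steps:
$u = 276825$
$\frac{u}{I \left(-38\right) \left(-8\right)} = \frac{276825}{\left(-21\right) \left(-38\right) \left(-8\right)} = \frac{276825}{798 \left(-8\right)} = \frac{276825}{-6384} = 276825 \left(- \frac{1}{6384}\right) = - \frac{92275}{2128}$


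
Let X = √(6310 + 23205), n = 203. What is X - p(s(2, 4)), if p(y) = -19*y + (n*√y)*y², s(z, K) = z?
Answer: 38 + √29515 - 812*√2 ≈ -938.54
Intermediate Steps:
X = √29515 ≈ 171.80
p(y) = -19*y + 203*y^(5/2) (p(y) = -19*y + (203*√y)*y² = -19*y + 203*y^(5/2))
X - p(s(2, 4)) = √29515 - (-19*2 + 203*2^(5/2)) = √29515 - (-38 + 203*(4*√2)) = √29515 - (-38 + 812*√2) = √29515 + (38 - 812*√2) = 38 + √29515 - 812*√2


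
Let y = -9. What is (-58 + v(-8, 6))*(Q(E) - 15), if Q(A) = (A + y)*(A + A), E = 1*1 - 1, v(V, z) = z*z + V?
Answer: 450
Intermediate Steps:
v(V, z) = V + z² (v(V, z) = z² + V = V + z²)
E = 0 (E = 1 - 1 = 0)
Q(A) = 2*A*(-9 + A) (Q(A) = (A - 9)*(A + A) = (-9 + A)*(2*A) = 2*A*(-9 + A))
(-58 + v(-8, 6))*(Q(E) - 15) = (-58 + (-8 + 6²))*(2*0*(-9 + 0) - 15) = (-58 + (-8 + 36))*(2*0*(-9) - 15) = (-58 + 28)*(0 - 15) = -30*(-15) = 450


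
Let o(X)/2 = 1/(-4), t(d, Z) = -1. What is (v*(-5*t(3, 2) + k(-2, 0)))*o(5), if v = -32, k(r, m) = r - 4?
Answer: -16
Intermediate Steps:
k(r, m) = -4 + r
o(X) = -½ (o(X) = 2/(-4) = 2*(-¼) = -½)
(v*(-5*t(3, 2) + k(-2, 0)))*o(5) = -32*(-5*(-1) + (-4 - 2))*(-½) = -32*(5 - 6)*(-½) = -32*(-1)*(-½) = 32*(-½) = -16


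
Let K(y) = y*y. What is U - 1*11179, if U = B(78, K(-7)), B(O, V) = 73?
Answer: -11106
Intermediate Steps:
K(y) = y²
U = 73
U - 1*11179 = 73 - 1*11179 = 73 - 11179 = -11106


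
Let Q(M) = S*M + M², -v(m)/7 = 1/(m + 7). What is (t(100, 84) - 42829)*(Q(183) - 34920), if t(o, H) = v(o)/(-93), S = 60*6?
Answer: -295350620796/107 ≈ -2.7603e+9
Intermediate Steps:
S = 360
v(m) = -7/(7 + m) (v(m) = -7/(m + 7) = -7/(7 + m))
t(o, H) = 7/(93*(7 + o)) (t(o, H) = -7/(7 + o)/(-93) = -7/(7 + o)*(-1/93) = 7/(93*(7 + o)))
Q(M) = M² + 360*M (Q(M) = 360*M + M² = M² + 360*M)
(t(100, 84) - 42829)*(Q(183) - 34920) = (7/(93*(7 + 100)) - 42829)*(183*(360 + 183) - 34920) = ((7/93)/107 - 42829)*(183*543 - 34920) = ((7/93)*(1/107) - 42829)*(99369 - 34920) = (7/9951 - 42829)*64449 = -426191372/9951*64449 = -295350620796/107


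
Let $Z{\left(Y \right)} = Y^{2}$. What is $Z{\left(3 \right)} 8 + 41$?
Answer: $113$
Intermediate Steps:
$Z{\left(3 \right)} 8 + 41 = 3^{2} \cdot 8 + 41 = 9 \cdot 8 + 41 = 72 + 41 = 113$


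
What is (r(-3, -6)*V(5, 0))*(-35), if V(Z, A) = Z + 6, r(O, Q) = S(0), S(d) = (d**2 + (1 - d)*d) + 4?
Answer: -1540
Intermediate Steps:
S(d) = 4 + d**2 + d*(1 - d) (S(d) = (d**2 + d*(1 - d)) + 4 = 4 + d**2 + d*(1 - d))
r(O, Q) = 4 (r(O, Q) = 4 + 0 = 4)
V(Z, A) = 6 + Z
(r(-3, -6)*V(5, 0))*(-35) = (4*(6 + 5))*(-35) = (4*11)*(-35) = 44*(-35) = -1540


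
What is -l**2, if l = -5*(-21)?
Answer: -11025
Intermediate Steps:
l = 105
-l**2 = -1*105**2 = -1*11025 = -11025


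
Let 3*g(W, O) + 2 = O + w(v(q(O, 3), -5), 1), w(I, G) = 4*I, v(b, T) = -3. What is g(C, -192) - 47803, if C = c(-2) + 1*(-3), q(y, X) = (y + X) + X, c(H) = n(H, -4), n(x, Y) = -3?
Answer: -143615/3 ≈ -47872.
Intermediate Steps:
c(H) = -3
q(y, X) = y + 2*X (q(y, X) = (X + y) + X = y + 2*X)
C = -6 (C = -3 + 1*(-3) = -3 - 3 = -6)
g(W, O) = -14/3 + O/3 (g(W, O) = -⅔ + (O + 4*(-3))/3 = -⅔ + (O - 12)/3 = -⅔ + (-12 + O)/3 = -⅔ + (-4 + O/3) = -14/3 + O/3)
g(C, -192) - 47803 = (-14/3 + (⅓)*(-192)) - 47803 = (-14/3 - 64) - 47803 = -206/3 - 47803 = -143615/3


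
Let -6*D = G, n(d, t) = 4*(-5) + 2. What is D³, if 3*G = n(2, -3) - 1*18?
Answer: 8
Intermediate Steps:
n(d, t) = -18 (n(d, t) = -20 + 2 = -18)
G = -12 (G = (-18 - 1*18)/3 = (-18 - 18)/3 = (⅓)*(-36) = -12)
D = 2 (D = -⅙*(-12) = 2)
D³ = 2³ = 8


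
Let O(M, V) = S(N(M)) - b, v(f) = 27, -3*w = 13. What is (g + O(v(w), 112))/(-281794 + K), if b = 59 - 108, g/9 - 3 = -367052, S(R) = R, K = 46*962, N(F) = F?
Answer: 3303365/237542 ≈ 13.906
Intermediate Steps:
w = -13/3 (w = -⅓*13 = -13/3 ≈ -4.3333)
K = 44252
g = -3303441 (g = 27 + 9*(-367052) = 27 - 3303468 = -3303441)
b = -49
O(M, V) = 49 + M (O(M, V) = M - 1*(-49) = M + 49 = 49 + M)
(g + O(v(w), 112))/(-281794 + K) = (-3303441 + (49 + 27))/(-281794 + 44252) = (-3303441 + 76)/(-237542) = -3303365*(-1/237542) = 3303365/237542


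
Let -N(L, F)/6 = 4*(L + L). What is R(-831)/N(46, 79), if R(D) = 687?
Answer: -229/736 ≈ -0.31114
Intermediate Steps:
N(L, F) = -48*L (N(L, F) = -24*(L + L) = -24*2*L = -48*L)
R(-831)/N(46, 79) = 687/((-48*46)) = 687/(-2208) = 687*(-1/2208) = -229/736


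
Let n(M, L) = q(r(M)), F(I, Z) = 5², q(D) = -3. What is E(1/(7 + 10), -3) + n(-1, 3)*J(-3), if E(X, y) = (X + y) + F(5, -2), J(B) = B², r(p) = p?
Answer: -84/17 ≈ -4.9412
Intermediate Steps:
F(I, Z) = 25
n(M, L) = -3
E(X, y) = 25 + X + y (E(X, y) = (X + y) + 25 = 25 + X + y)
E(1/(7 + 10), -3) + n(-1, 3)*J(-3) = (25 + 1/(7 + 10) - 3) - 3*(-3)² = (25 + 1/17 - 3) - 3*9 = (25 + 1/17 - 3) - 27 = 375/17 - 27 = -84/17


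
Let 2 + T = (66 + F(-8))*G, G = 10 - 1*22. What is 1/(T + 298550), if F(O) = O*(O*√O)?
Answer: 8271/2462870948 + 32*I*√2/1847153211 ≈ 3.3583e-6 + 2.45e-8*I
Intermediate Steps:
G = -12 (G = 10 - 22 = -12)
F(O) = O^(5/2) (F(O) = O*O^(3/2) = O^(5/2))
T = -794 - 1536*I*√2 (T = -2 + (66 + (-8)^(5/2))*(-12) = -2 + (66 + 128*I*√2)*(-12) = -2 + (-792 - 1536*I*√2) = -794 - 1536*I*√2 ≈ -794.0 - 2172.2*I)
1/(T + 298550) = 1/((-794 - 1536*I*√2) + 298550) = 1/(297756 - 1536*I*√2)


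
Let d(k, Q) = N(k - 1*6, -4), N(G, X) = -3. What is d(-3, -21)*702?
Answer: -2106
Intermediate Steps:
d(k, Q) = -3
d(-3, -21)*702 = -3*702 = -2106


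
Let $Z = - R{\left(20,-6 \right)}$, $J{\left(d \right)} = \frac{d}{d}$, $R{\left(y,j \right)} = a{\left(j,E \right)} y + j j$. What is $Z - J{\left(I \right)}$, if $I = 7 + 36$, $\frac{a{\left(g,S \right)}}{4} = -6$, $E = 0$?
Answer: $443$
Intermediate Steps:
$a{\left(g,S \right)} = -24$ ($a{\left(g,S \right)} = 4 \left(-6\right) = -24$)
$R{\left(y,j \right)} = j^{2} - 24 y$ ($R{\left(y,j \right)} = - 24 y + j j = - 24 y + j^{2} = j^{2} - 24 y$)
$I = 43$
$J{\left(d \right)} = 1$
$Z = 444$ ($Z = - (\left(-6\right)^{2} - 480) = - (36 - 480) = \left(-1\right) \left(-444\right) = 444$)
$Z - J{\left(I \right)} = 444 - 1 = 443$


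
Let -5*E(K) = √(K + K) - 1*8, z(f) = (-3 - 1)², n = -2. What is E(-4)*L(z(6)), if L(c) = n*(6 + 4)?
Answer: -32 + 8*I*√2 ≈ -32.0 + 11.314*I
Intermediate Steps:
z(f) = 16 (z(f) = (-4)² = 16)
E(K) = 8/5 - √2*√K/5 (E(K) = -(√(K + K) - 1*8)/5 = -(√(2*K) - 8)/5 = -(√2*√K - 8)/5 = -(-8 + √2*√K)/5 = 8/5 - √2*√K/5)
L(c) = -20 (L(c) = -2*(6 + 4) = -2*10 = -20)
E(-4)*L(z(6)) = (8/5 - √2*√(-4)/5)*(-20) = (8/5 - √2*2*I/5)*(-20) = (8/5 - 2*I*√2/5)*(-20) = -32 + 8*I*√2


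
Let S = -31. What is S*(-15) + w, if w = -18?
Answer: 447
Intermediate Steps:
S*(-15) + w = -31*(-15) - 18 = 465 - 18 = 447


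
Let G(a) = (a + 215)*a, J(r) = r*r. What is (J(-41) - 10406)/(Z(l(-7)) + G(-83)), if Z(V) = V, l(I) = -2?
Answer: 8725/10958 ≈ 0.79622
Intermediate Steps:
J(r) = r²
G(a) = a*(215 + a) (G(a) = (215 + a)*a = a*(215 + a))
(J(-41) - 10406)/(Z(l(-7)) + G(-83)) = ((-41)² - 10406)/(-2 - 83*(215 - 83)) = (1681 - 10406)/(-2 - 83*132) = -8725/(-2 - 10956) = -8725/(-10958) = -8725*(-1/10958) = 8725/10958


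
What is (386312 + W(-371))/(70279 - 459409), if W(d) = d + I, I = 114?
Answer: -25737/25942 ≈ -0.99210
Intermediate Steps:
W(d) = 114 + d (W(d) = d + 114 = 114 + d)
(386312 + W(-371))/(70279 - 459409) = (386312 + (114 - 371))/(70279 - 459409) = (386312 - 257)/(-389130) = 386055*(-1/389130) = -25737/25942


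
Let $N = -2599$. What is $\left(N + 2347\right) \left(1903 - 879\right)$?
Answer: $-258048$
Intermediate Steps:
$\left(N + 2347\right) \left(1903 - 879\right) = \left(-2599 + 2347\right) \left(1903 - 879\right) = \left(-252\right) 1024 = -258048$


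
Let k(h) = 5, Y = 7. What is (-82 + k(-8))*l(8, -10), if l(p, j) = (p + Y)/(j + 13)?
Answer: -385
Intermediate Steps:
l(p, j) = (7 + p)/(13 + j) (l(p, j) = (p + 7)/(j + 13) = (7 + p)/(13 + j))
(-82 + k(-8))*l(8, -10) = (-82 + 5)*((7 + 8)/(13 - 10)) = -77*15/3 = -77*5 = -385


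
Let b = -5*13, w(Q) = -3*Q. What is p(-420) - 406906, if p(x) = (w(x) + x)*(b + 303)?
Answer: -206986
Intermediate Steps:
b = -65
p(x) = -476*x (p(x) = (-3*x + x)*(-65 + 303) = -2*x*238 = -476*x)
p(-420) - 406906 = -476*(-420) - 406906 = 199920 - 406906 = -206986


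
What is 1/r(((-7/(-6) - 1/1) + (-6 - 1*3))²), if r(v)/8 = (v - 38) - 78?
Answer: -9/2734 ≈ -0.0032919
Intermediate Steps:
r(v) = -928 + 8*v (r(v) = 8*((v - 38) - 78) = 8*((-38 + v) - 78) = 8*(-116 + v) = -928 + 8*v)
1/r(((-7/(-6) - 1/1) + (-6 - 1*3))²) = 1/(-928 + 8*((-7/(-6) - 1/1) + (-6 - 1*3))²) = 1/(-928 + 8*((-7*(-⅙) - 1*1) + (-6 - 3))²) = 1/(-928 + 8*((7/6 - 1) - 9)²) = 1/(-928 + 8*(⅙ - 9)²) = 1/(-928 + 8*(-53/6)²) = 1/(-928 + 8*(2809/36)) = 1/(-928 + 5618/9) = 1/(-2734/9) = -9/2734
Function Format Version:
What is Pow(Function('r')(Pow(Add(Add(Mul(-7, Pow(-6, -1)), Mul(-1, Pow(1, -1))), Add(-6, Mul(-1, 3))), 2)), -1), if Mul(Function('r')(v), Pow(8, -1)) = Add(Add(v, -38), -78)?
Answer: Rational(-9, 2734) ≈ -0.0032919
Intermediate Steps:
Function('r')(v) = Add(-928, Mul(8, v)) (Function('r')(v) = Mul(8, Add(Add(v, -38), -78)) = Mul(8, Add(Add(-38, v), -78)) = Mul(8, Add(-116, v)) = Add(-928, Mul(8, v)))
Pow(Function('r')(Pow(Add(Add(Mul(-7, Pow(-6, -1)), Mul(-1, Pow(1, -1))), Add(-6, Mul(-1, 3))), 2)), -1) = Pow(Add(-928, Mul(8, Pow(Add(Add(Mul(-7, Pow(-6, -1)), Mul(-1, Pow(1, -1))), Add(-6, Mul(-1, 3))), 2))), -1) = Pow(Add(-928, Mul(8, Pow(Add(Add(Mul(-7, Rational(-1, 6)), Mul(-1, 1)), Add(-6, -3)), 2))), -1) = Pow(Add(-928, Mul(8, Pow(Add(Add(Rational(7, 6), -1), -9), 2))), -1) = Pow(Add(-928, Mul(8, Pow(Add(Rational(1, 6), -9), 2))), -1) = Pow(Add(-928, Mul(8, Pow(Rational(-53, 6), 2))), -1) = Pow(Add(-928, Mul(8, Rational(2809, 36))), -1) = Pow(Add(-928, Rational(5618, 9)), -1) = Pow(Rational(-2734, 9), -1) = Rational(-9, 2734)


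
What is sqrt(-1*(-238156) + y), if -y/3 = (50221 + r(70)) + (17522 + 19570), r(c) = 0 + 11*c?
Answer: I*sqrt(26093) ≈ 161.53*I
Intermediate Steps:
r(c) = 11*c
y = -264249 (y = -3*((50221 + 11*70) + (17522 + 19570)) = -3*((50221 + 770) + 37092) = -3*(50991 + 37092) = -3*88083 = -264249)
sqrt(-1*(-238156) + y) = sqrt(-1*(-238156) - 264249) = sqrt(238156 - 264249) = sqrt(-26093) = I*sqrt(26093)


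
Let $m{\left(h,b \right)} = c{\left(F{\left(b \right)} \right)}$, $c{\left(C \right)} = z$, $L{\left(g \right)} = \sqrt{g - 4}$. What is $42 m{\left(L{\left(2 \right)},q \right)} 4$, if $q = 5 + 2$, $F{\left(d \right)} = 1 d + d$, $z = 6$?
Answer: $1008$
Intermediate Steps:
$L{\left(g \right)} = \sqrt{-4 + g}$
$F{\left(d \right)} = 2 d$ ($F{\left(d \right)} = d + d = 2 d$)
$q = 7$
$c{\left(C \right)} = 6$
$m{\left(h,b \right)} = 6$
$42 m{\left(L{\left(2 \right)},q \right)} 4 = 42 \cdot 6 \cdot 4 = 252 \cdot 4 = 1008$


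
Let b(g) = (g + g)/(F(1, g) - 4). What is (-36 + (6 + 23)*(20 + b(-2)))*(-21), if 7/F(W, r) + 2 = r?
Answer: -272496/23 ≈ -11848.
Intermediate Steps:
F(W, r) = 7/(-2 + r)
b(g) = 2*g/(-4 + 7/(-2 + g)) (b(g) = (g + g)/(7/(-2 + g) - 4) = (2*g)/(-4 + 7/(-2 + g)) = 2*g/(-4 + 7/(-2 + g)))
(-36 + (6 + 23)*(20 + b(-2)))*(-21) = (-36 + (6 + 23)*(20 + 2*(-2)*(2 - 1*(-2))/(-15 + 4*(-2))))*(-21) = (-36 + 29*(20 + 2*(-2)*(2 + 2)/(-15 - 8)))*(-21) = (-36 + 29*(20 + 2*(-2)*4/(-23)))*(-21) = (-36 + 29*(20 + 2*(-2)*(-1/23)*4))*(-21) = (-36 + 29*(20 + 16/23))*(-21) = (-36 + 29*(476/23))*(-21) = (-36 + 13804/23)*(-21) = (12976/23)*(-21) = -272496/23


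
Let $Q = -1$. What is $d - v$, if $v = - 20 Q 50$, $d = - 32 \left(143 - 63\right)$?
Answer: $-3560$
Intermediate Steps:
$d = -2560$ ($d = \left(-32\right) 80 = -2560$)
$v = 1000$ ($v = \left(-20\right) \left(-1\right) 50 = 20 \cdot 50 = 1000$)
$d - v = -2560 - 1000 = -3560$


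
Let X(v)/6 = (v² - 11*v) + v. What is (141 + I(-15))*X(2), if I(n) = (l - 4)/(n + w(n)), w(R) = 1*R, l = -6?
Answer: -13568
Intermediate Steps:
X(v) = -60*v + 6*v² (X(v) = 6*((v² - 11*v) + v) = 6*(v² - 10*v) = -60*v + 6*v²)
w(R) = R
I(n) = -5/n (I(n) = (-6 - 4)/(n + n) = -10*1/(2*n) = -5/n)
(141 + I(-15))*X(2) = (141 - 5/(-15))*(6*2*(-10 + 2)) = (141 - 5*(-1/15))*(6*2*(-8)) = (141 + ⅓)*(-96) = (424/3)*(-96) = -13568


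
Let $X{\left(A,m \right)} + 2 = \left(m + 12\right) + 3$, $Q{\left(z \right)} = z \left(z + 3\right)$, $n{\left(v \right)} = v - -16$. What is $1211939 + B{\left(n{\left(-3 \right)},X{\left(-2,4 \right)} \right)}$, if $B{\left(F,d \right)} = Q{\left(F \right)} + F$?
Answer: $1212160$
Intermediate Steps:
$n{\left(v \right)} = 16 + v$ ($n{\left(v \right)} = v + 16 = 16 + v$)
$Q{\left(z \right)} = z \left(3 + z\right)$
$X{\left(A,m \right)} = 13 + m$ ($X{\left(A,m \right)} = -2 + \left(\left(m + 12\right) + 3\right) = -2 + \left(\left(12 + m\right) + 3\right) = -2 + \left(15 + m\right) = 13 + m$)
$B{\left(F,d \right)} = F + F \left(3 + F\right)$ ($B{\left(F,d \right)} = F \left(3 + F\right) + F = F + F \left(3 + F\right)$)
$1211939 + B{\left(n{\left(-3 \right)},X{\left(-2,4 \right)} \right)} = 1211939 + \left(16 - 3\right) \left(4 + \left(16 - 3\right)\right) = 1211939 + 13 \left(4 + 13\right) = 1211939 + 13 \cdot 17 = 1211939 + 221 = 1212160$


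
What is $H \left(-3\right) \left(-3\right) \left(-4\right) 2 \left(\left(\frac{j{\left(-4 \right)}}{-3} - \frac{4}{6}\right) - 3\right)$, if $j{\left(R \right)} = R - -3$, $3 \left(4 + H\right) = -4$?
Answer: $-1280$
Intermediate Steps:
$H = - \frac{16}{3}$ ($H = -4 + \frac{1}{3} \left(-4\right) = -4 - \frac{4}{3} = - \frac{16}{3} \approx -5.3333$)
$j{\left(R \right)} = 3 + R$ ($j{\left(R \right)} = R + 3 = 3 + R$)
$H \left(-3\right) \left(-3\right) \left(-4\right) 2 \left(\left(\frac{j{\left(-4 \right)}}{-3} - \frac{4}{6}\right) - 3\right) = - \frac{16 \left(-3\right) \left(-3\right) \left(-4\right)}{3} \cdot 2 \left(\left(\frac{3 - 4}{-3} - \frac{4}{6}\right) - 3\right) = - \frac{16 \cdot 9 \left(-4\right)}{3} \cdot 2 \left(\left(\left(-1\right) \left(- \frac{1}{3}\right) - \frac{2}{3}\right) - 3\right) = \left(- \frac{16}{3}\right) \left(-36\right) 2 \left(\left(\frac{1}{3} - \frac{2}{3}\right) - 3\right) = 192 \cdot 2 \left(- \frac{1}{3} - 3\right) = 192 \cdot 2 \left(- \frac{10}{3}\right) = 192 \left(- \frac{20}{3}\right) = -1280$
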